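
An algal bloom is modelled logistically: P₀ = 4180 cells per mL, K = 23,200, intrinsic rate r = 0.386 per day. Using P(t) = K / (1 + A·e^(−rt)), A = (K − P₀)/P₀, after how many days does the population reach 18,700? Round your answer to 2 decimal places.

t ≈ 7.62 days

A = (23200 − 4180)/4180 = 4.55024
18700 = 23200/(1 + 4.55024·e^(−0.386t)) → 1 + 4.55024·e^(−0.386t) = 1.24064
e^(−0.386t) = 0.052886 → t = ln(18.90877)/0.386 = 2.93963/0.386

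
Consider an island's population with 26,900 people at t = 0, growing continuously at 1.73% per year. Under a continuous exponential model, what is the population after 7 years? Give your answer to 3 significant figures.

P(7) = 26900 · e^(0.0173·7) = 26900 · e^(0.1211)
= 26900 · 1.12874 ≈ 30363.05

≈ 30,400 people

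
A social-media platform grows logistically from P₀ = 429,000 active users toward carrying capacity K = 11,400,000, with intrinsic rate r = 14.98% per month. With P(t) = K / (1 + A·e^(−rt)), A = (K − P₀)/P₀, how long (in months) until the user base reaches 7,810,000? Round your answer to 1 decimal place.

t ≈ 26.8 months

A = (11400000 − 429000)/429000 = 25.57343
7810000 = 11400000/(1 + 25.57343·e^(−0.1498t)) → 1 + 25.57343·e^(−0.1498t) = 1.45967
e^(−0.1498t) = 0.017974 → t = ln(55.63467)/0.1498 = 4.01881/0.1498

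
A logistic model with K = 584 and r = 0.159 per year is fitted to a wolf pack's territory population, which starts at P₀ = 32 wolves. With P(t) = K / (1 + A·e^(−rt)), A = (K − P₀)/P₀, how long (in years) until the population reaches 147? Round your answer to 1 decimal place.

t ≈ 11.1 years

A = (584 − 32)/32 = 17.25
147 = 584/(1 + 17.25·e^(−0.159t)) → 1 + 17.25·e^(−0.159t) = 3.97279
e^(−0.159t) = 0.172336 → t = ln(5.80263)/0.159 = 1.75831/0.159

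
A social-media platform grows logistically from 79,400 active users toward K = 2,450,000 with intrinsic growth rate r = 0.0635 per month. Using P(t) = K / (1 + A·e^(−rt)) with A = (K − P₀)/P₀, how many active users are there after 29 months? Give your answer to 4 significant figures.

A = (2450000 − 79400)/79400 = 29.85642
P(29) = 2450000 / (1 + 29.85642·e^(−0.0635·29)) = 2450000 / (1 + 29.85642·0.158579)
= 2450000 / 5.73461 ≈ 427230.22

≈ 427,200 active users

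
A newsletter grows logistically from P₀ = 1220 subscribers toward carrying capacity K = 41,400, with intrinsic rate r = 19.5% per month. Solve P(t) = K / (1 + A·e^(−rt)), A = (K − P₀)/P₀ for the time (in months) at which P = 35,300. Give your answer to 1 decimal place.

A = (41400 − 1220)/1220 = 32.93443
35300 = 41400/(1 + 32.93443·e^(−0.195t)) → 1 + 32.93443·e^(−0.195t) = 1.1728
e^(−0.195t) = 0.005247 → t = ln(190.58775)/0.195 = 5.25011/0.195

t ≈ 26.9 months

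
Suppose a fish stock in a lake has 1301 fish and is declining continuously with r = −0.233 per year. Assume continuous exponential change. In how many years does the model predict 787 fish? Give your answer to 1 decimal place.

t ≈ 2.2 years

787 = 1301 · e^(-0.233·t)
t = ln(787/1301) / -0.233 = ln(0.60492) / -0.233 = -0.50266 / -0.233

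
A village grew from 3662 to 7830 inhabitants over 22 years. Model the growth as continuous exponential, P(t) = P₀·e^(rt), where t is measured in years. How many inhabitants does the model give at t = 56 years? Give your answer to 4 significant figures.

≈ 25,340 inhabitants

r = ln(7830/3662) / 22 ≈ 0.034543 per year
P(56) = 3662 · e^(0.034543·56) = 3662 · 6.92007 ≈ 25341.3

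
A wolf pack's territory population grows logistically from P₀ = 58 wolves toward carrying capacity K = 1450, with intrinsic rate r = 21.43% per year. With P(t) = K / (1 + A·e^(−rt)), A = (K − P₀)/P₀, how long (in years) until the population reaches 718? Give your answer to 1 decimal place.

A = (1450 − 58)/58 = 24
718 = 1450/(1 + 24·e^(−0.2143t)) → 1 + 24·e^(−0.2143t) = 2.0195
e^(−0.2143t) = 0.042479 → t = ln(23.54098)/0.2143 = 3.15874/0.2143

t ≈ 14.7 years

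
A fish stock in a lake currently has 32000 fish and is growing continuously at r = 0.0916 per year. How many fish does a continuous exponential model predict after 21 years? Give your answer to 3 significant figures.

P(21) = 32000 · e^(0.0916·21) = 32000 · e^(1.9236)
= 32000 · 6.84556 ≈ 219057.86

≈ 219,000 fish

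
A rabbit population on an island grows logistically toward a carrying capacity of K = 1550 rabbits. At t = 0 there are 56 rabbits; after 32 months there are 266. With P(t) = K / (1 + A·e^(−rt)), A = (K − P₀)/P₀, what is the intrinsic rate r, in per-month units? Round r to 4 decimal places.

A = (1550 − 56)/56 = 26.67857
266 = 1550/(1 + 26.67857·e^(−r·32)) → e^(−32r) = (5.82707 − 1)/26.67857 = 0.180934
r = −ln(0.180934)/32 = 1.70962/32

r ≈ 0.0534 per month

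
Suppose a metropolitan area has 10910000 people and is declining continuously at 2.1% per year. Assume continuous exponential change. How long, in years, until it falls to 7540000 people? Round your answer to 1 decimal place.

7540000 = 10910000 · e^(-0.021·t)
t = ln(7540000/10910000) / -0.021 = ln(0.69111) / -0.021 = -0.36946 / -0.021

t ≈ 17.6 years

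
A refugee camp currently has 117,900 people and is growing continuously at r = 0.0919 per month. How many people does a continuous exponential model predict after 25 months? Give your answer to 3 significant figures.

≈ 1,170,000 people

P(25) = 117900 · e^(0.0919·25) = 117900 · e^(2.2975)
= 117900 · 9.94928 ≈ 1173019.89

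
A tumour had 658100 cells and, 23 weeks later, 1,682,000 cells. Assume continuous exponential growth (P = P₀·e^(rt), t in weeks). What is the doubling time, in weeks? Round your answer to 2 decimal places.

r = ln(1682000/658100) / 23 = ln(2.55584) / 23 ≈ 0.040799 per week
doubling time = ln 2 / |r| = 0.69315 / 0.040799

doubling time ≈ 16.99 weeks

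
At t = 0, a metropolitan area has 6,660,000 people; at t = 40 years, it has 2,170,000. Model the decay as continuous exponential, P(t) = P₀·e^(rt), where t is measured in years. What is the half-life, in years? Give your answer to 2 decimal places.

r = ln(2170000/6660000) / 40 = ln(0.32583) / 40 ≈ -0.028035 per year
half-life = ln 2 / |r| = 0.69315 / 0.028035

half-life ≈ 24.72 years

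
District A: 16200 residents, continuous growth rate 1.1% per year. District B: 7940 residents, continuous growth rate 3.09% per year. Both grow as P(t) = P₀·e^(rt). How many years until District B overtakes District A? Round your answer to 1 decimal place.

16200·e^(0.011t) = 7940·e^(0.0309t)
16200/7940 = e^((0.0309 − 0.011)t) → ln(2.0403) = 0.0199·t
t = 0.7131 / 0.0199

t ≈ 35.8 years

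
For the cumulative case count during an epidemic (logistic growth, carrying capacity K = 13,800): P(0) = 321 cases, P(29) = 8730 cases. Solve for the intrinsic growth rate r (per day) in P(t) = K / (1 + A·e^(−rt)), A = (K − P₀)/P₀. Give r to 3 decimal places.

A = (13800 − 321)/321 = 41.99065
8730 = 13800/(1 + 41.99065·e^(−r·29)) → e^(−29r) = (1.58076 − 1)/41.99065 = 0.013831
r = −ln(0.013831)/29 = 4.28087/29

r ≈ 0.148 per day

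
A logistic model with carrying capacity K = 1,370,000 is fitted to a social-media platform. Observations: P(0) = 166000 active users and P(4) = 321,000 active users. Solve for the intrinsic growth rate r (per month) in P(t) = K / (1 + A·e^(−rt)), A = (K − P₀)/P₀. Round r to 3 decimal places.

r ≈ 0.199 per month

A = (1370000 − 166000)/166000 = 7.25301
321000 = 1370000/(1 + 7.25301·e^(−r·4)) → e^(−4r) = (4.26791 − 1)/7.25301 = 0.450559
r = −ln(0.450559)/4 = 0.79727/4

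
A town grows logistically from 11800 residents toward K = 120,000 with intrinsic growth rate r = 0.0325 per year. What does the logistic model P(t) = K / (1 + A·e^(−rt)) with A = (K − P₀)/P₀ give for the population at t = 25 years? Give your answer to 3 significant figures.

A = (120000 − 11800)/11800 = 9.16949
P(25) = 120000 / (1 + 9.16949·e^(−0.0325·25)) = 120000 / (1 + 9.16949·0.443747)
= 120000 / 5.06894 ≈ 23673.6

≈ 23,700 residents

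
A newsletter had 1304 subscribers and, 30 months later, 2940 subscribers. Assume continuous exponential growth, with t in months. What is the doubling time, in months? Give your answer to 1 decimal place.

doubling time ≈ 25.6 months

r = ln(2940/1304) / 30 = ln(2.2546) / 30 ≈ 0.027099 per month
doubling time = ln 2 / |r| = 0.69315 / 0.027099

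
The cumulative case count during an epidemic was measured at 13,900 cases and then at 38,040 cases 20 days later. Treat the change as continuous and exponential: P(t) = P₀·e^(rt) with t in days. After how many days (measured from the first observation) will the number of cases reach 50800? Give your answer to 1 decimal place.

r = ln(38040/13900) / 20 ≈ 0.050337 per day
t = ln(50800/13900) / r = 1.29601 / 0.050337 ≈ 25.746

t ≈ 25.7 days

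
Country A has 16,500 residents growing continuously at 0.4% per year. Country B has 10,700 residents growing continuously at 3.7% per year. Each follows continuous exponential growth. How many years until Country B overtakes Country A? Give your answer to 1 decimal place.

t ≈ 13.1 years

16500·e^(0.004t) = 10700·e^(0.037t)
16500/10700 = e^((0.037 − 0.004)t) → ln(1.54206) = 0.033·t
t = 0.43312 / 0.033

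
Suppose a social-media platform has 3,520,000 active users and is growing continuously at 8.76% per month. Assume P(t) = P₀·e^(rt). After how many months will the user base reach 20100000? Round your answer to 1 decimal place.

t ≈ 19.9 months

20100000 = 3520000 · e^(0.0876·t)
t = ln(20100000/3520000) / 0.0876 = ln(5.71023) / 0.0876 = 1.74226 / 0.0876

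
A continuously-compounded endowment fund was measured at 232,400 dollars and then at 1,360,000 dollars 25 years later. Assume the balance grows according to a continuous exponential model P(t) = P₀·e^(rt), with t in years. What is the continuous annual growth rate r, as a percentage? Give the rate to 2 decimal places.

1360000 = 232400 · e^(r·25)
e^(25r) = 1360000/232400 = 5.85198
r = ln(5.85198) / 25 = 1.76678 / 25

r ≈ 7.07% per year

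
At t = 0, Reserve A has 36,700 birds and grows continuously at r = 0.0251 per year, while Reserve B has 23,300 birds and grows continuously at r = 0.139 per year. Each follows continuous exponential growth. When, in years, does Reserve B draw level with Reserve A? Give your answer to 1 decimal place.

t ≈ 4.0 years

36700·e^(0.0251t) = 23300·e^(0.139t)
36700/23300 = e^((0.139 − 0.0251)t) → ln(1.57511) = 0.1139·t
t = 0.45432 / 0.1139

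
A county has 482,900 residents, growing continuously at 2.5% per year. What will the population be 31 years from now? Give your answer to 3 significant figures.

≈ 1,050,000 residents

P(31) = 482900 · e^(0.025·31) = 482900 · e^(0.775)
= 482900 · 2.17059 ≈ 1048178.94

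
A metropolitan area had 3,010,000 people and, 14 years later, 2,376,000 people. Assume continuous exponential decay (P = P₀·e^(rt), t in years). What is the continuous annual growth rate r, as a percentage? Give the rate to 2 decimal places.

2376000 = 3010000 · e^(r·14)
e^(14r) = 2376000/3010000 = 0.78937
r = ln(0.78937) / 14 = -0.23652 / 14

r ≈ -1.69% per year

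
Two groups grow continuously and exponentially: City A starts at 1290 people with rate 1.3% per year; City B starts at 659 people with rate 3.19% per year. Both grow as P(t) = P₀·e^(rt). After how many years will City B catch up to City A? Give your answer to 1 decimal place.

t ≈ 35.5 years

1290·e^(0.013t) = 659·e^(0.0319t)
1290/659 = e^((0.0319 − 0.013)t) → ln(1.95751) = 0.0189·t
t = 0.67167 / 0.0189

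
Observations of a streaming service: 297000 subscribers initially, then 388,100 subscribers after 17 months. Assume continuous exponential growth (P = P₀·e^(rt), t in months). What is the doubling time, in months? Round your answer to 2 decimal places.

doubling time ≈ 44.05 months

r = ln(388100/297000) / 17 = ln(1.30673) / 17 ≈ 0.015737 per month
doubling time = ln 2 / |r| = 0.69315 / 0.015737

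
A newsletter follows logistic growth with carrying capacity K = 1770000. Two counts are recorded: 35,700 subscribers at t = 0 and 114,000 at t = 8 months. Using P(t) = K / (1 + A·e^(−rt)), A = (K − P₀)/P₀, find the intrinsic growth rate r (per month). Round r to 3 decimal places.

A = (1770000 − 35700)/35700 = 48.57983
114000 = 1770000/(1 + 48.57983·e^(−r·8)) → e^(−8r) = (15.52632 − 1)/48.57983 = 0.299019
r = −ln(0.299019)/8 = 1.20725/8

r ≈ 0.151 per month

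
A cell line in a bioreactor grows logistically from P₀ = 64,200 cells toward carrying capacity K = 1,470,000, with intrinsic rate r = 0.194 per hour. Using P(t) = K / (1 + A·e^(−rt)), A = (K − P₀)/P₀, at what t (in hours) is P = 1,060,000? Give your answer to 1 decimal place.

t ≈ 20.8 hours

A = (1470000 − 64200)/64200 = 21.8972
1060000 = 1470000/(1 + 21.8972·e^(−0.194t)) → 1 + 21.8972·e^(−0.194t) = 1.38679
e^(−0.194t) = 0.017664 → t = ln(56.61226)/0.194 = 4.03623/0.194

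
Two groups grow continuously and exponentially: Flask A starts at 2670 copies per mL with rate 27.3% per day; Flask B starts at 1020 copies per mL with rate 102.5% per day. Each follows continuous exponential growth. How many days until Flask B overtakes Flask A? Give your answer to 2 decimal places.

2670·e^(0.273t) = 1020·e^(1.025t)
2670/1020 = e^((1.025 − 0.273)t) → ln(2.61765) = 0.752·t
t = 0.96228 / 0.752

t ≈ 1.28 days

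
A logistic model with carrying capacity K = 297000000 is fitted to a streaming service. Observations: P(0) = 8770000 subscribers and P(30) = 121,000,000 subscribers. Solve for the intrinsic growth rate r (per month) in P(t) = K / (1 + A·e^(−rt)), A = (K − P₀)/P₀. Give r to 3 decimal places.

r ≈ 0.104 per month

A = (297000000 − 8770000)/8770000 = 32.86545
121000000 = 297000000/(1 + 32.86545·e^(−r·30)) → e^(−30r) = (2.45455 − 1)/32.86545 = 0.044258
r = −ln(0.044258)/30 = 3.11773/30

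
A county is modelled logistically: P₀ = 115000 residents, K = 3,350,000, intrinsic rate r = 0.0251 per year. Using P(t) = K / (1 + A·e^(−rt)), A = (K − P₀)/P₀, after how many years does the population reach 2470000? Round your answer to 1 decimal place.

t ≈ 174.1 years

A = (3350000 − 115000)/115000 = 28.13043
2470000 = 3350000/(1 + 28.13043·e^(−0.0251t)) → 1 + 28.13043·e^(−0.0251t) = 1.35628
e^(−0.0251t) = 0.012665 → t = ln(78.95702)/0.0251 = 4.3689/0.0251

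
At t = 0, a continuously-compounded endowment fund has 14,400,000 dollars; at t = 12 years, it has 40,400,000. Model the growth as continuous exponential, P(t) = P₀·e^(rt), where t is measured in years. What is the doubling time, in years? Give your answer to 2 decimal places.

doubling time ≈ 8.06 years

r = ln(40400000/14400000) / 12 = ln(2.80556) / 12 ≈ 0.085967 per year
doubling time = ln 2 / |r| = 0.69315 / 0.085967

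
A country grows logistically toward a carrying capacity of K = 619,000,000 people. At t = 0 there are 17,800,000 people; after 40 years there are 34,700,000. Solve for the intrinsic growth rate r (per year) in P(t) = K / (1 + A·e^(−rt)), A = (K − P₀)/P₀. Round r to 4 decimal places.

r ≈ 0.0174 per year

A = (619000000 − 17800000)/17800000 = 33.77528
34700000 = 619000000/(1 + 33.77528·e^(−r·40)) → e^(−40r) = (17.83862 − 1)/33.77528 = 0.498549
r = −ln(0.498549)/40 = 0.69605/40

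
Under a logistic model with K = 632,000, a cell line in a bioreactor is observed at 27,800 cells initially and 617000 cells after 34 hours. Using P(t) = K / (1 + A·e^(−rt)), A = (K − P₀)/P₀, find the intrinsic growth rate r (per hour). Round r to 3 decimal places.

r ≈ 0.200 per hour

A = (632000 − 27800)/27800 = 21.73381
617000 = 632000/(1 + 21.73381·e^(−r·34)) → e^(−34r) = (1.02431 − 1)/21.73381 = 0.001119
r = −ln(0.001119)/34 = 6.79569/34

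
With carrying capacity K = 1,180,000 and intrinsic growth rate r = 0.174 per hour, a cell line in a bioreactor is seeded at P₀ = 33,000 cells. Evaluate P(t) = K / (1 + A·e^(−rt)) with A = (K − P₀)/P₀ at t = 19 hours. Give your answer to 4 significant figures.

A = (1180000 − 33000)/33000 = 34.75758
P(19) = 1180000 / (1 + 34.75758·e^(−0.174·19)) = 1180000 / (1 + 34.75758·0.036663)
= 1180000 / 2.2743 ≈ 518840.8

≈ 518,800 cells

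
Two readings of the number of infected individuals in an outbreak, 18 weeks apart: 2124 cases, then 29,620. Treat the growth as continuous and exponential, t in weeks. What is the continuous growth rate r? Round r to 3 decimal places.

r ≈ 0.146 per week

29620 = 2124 · e^(r·18)
e^(18r) = 29620/2124 = 13.94539
r = ln(13.94539) / 18 = 2.63515 / 18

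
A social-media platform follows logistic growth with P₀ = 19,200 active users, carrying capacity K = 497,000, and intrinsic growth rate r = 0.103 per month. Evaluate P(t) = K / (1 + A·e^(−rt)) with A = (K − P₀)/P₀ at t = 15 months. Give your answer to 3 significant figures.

≈ 78,800 active users

A = (497000 − 19200)/19200 = 24.88542
P(15) = 497000 / (1 + 24.88542·e^(−0.103·15)) = 497000 / (1 + 24.88542·0.213312)
= 497000 / 6.30835 ≈ 78784.41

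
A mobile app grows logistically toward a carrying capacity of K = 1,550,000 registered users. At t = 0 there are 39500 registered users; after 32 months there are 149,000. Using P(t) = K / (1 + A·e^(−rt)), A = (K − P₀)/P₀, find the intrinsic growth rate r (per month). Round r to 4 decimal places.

A = (1550000 − 39500)/39500 = 38.24051
149000 = 1550000/(1 + 38.24051·e^(−r·32)) → e^(−32r) = (10.40268 − 1)/38.24051 = 0.245883
r = −ln(0.245883)/32 = 1.4029/32

r ≈ 0.0438 per month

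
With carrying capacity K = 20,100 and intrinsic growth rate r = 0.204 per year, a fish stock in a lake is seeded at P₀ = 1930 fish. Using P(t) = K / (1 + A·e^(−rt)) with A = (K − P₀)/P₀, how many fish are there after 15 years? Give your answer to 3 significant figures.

≈ 13,900 fish

A = (20100 − 1930)/1930 = 9.41451
P(15) = 20100 / (1 + 9.41451·e^(−0.204·15)) = 20100 / (1 + 9.41451·0.046888)
= 20100 / 1.44142 ≈ 13944.54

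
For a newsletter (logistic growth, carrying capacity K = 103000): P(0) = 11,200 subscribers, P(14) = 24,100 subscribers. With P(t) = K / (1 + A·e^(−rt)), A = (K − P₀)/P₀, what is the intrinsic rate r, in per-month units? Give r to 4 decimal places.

r ≈ 0.0656 per month

A = (103000 − 11200)/11200 = 8.19643
24100 = 103000/(1 + 8.19643·e^(−r·14)) → e^(−14r) = (4.27386 − 1)/8.19643 = 0.399425
r = −ln(0.399425)/14 = 0.91773/14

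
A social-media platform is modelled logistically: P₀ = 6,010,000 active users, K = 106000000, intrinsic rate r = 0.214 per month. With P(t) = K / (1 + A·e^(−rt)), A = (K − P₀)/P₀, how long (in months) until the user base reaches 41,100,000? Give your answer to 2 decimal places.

A = (106000000 − 6010000)/6010000 = 16.63727
41100000 = 106000000/(1 + 16.63727·e^(−0.214t)) → 1 + 16.63727·e^(−0.214t) = 2.57908
e^(−0.214t) = 0.094912 → t = ln(10.53608)/0.214 = 2.35481/0.214

t ≈ 11.00 months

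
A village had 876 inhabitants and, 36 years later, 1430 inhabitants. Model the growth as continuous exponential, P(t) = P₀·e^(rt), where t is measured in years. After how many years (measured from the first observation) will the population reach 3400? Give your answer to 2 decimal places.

r = ln(1430/876) / 36 ≈ 0.013613 per year
t = ln(3400/876) / r = 1.35616 / 0.013613 ≈ 99.624

t ≈ 99.62 years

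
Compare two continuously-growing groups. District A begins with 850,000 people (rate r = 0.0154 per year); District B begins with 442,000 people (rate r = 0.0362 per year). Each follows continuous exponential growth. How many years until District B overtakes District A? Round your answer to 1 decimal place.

t ≈ 31.4 years

850000·e^(0.0154t) = 442000·e^(0.0362t)
850000/442000 = e^((0.0362 − 0.0154)t) → ln(1.92308) = 0.0208·t
t = 0.65393 / 0.0208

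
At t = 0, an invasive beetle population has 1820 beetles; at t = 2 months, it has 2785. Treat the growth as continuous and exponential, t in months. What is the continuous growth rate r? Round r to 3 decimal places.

r ≈ 0.213 per month

2785 = 1820 · e^(r·2)
e^(2r) = 2785/1820 = 1.53022
r = ln(1.53022) / 2 = 0.42541 / 2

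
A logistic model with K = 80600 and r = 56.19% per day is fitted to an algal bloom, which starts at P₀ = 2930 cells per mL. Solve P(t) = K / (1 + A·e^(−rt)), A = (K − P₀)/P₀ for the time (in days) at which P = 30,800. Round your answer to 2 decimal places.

A = (80600 − 2930)/2930 = 26.50853
30800 = 80600/(1 + 26.50853·e^(−0.5619t)) → 1 + 26.50853·e^(−0.5619t) = 2.61688
e^(−0.5619t) = 0.060995 → t = ln(16.39484)/0.5619 = 2.79697/0.5619

t ≈ 4.98 days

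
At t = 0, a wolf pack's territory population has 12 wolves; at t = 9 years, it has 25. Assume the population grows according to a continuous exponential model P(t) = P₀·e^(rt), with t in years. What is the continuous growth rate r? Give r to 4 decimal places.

25 = 12 · e^(r·9)
e^(9r) = 25/12 = 2.08333
r = ln(2.08333) / 9 = 0.73397 / 9

r ≈ 0.0816 per year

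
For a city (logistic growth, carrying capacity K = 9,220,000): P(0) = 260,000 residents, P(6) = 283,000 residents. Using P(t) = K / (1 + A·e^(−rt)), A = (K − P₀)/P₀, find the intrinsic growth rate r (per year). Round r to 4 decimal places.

A = (9220000 − 260000)/260000 = 34.46154
283000 = 9220000/(1 + 34.46154·e^(−r·6)) → e^(−6r) = (32.57951 − 1)/34.46154 = 0.91637
r = −ln(0.91637)/6 = 0.08734/6

r ≈ 0.0146 per year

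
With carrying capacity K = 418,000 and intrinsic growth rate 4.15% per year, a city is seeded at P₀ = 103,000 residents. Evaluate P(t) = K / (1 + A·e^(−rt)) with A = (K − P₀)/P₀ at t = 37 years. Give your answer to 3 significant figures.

≈ 252,000 residents

A = (418000 − 103000)/103000 = 3.05825
P(37) = 418000 / (1 + 3.05825·e^(−0.0415·37)) = 418000 / (1 + 3.05825·0.215348)
= 418000 / 1.65859 ≈ 252021.52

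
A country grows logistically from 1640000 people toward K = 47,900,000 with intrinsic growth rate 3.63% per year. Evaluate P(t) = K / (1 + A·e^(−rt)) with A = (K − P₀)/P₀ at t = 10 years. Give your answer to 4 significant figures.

A = (47900000 − 1640000)/1640000 = 28.20732
P(10) = 47900000 / (1 + 28.20732·e^(−0.0363·10)) = 47900000 / (1 + 28.20732·0.695586)
= 47900000 / 20.62063 ≈ 2322916.75

≈ 2,323,000 people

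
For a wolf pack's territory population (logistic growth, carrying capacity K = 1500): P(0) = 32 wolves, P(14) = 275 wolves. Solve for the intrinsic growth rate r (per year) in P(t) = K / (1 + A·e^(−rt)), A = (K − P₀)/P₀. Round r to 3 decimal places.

A = (1500 − 32)/32 = 45.875
275 = 1500/(1 + 45.875·e^(−r·14)) → e^(−14r) = (5.45455 − 1)/45.875 = 0.097102
r = −ln(0.097102)/14 = 2.332/14

r ≈ 0.167 per year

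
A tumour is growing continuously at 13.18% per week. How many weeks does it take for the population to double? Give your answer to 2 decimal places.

doubling time = ln(2) / |r| = 0.69315 / 0.1318

doubling time ≈ 5.26 weeks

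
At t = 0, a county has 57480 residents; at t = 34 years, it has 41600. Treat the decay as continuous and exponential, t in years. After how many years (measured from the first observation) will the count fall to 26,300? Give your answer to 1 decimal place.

r = ln(41600/57480) / 34 ≈ -0.00951 per year
t = ln(26300/57480) / r = -0.78187 / -0.00951 ≈ 82.216

t ≈ 82.2 years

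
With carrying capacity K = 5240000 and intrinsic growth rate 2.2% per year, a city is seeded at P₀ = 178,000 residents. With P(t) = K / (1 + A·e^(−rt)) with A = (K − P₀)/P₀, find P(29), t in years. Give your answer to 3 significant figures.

A = (5240000 − 178000)/178000 = 28.4382
P(29) = 5240000 / (1 + 28.4382·e^(−0.022·29)) = 5240000 / (1 + 28.4382·0.528348)
= 5240000 / 16.02527 ≈ 326983.59

≈ 327,000 residents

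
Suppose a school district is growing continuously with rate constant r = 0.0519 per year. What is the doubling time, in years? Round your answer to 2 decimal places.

doubling time ≈ 13.36 years

doubling time = ln(2) / |r| = 0.69315 / 0.0519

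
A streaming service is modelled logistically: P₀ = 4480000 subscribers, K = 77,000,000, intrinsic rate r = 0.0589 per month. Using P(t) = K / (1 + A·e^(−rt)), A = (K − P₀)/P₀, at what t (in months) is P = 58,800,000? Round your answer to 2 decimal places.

A = (77000000 − 4480000)/4480000 = 16.1875
58800000 = 77000000/(1 + 16.1875·e^(−0.0589t)) → 1 + 16.1875·e^(−0.0589t) = 1.30952
e^(−0.0589t) = 0.019121 → t = ln(52.29808)/0.0589 = 3.95696/0.0589

t ≈ 67.18 months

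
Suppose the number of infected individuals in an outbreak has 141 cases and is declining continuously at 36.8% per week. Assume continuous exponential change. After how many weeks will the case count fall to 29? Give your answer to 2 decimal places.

29 = 141 · e^(-0.368·t)
t = ln(29/141) / -0.368 = ln(0.20567) / -0.368 = -1.58146 / -0.368

t ≈ 4.30 weeks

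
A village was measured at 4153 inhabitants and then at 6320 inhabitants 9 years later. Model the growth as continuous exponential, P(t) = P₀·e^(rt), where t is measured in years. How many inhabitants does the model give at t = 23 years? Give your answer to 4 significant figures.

r = ln(6320/4153) / 9 ≈ 0.046654 per year
P(23) = 4153 · e^(0.046654·23) = 4153 · 2.92428 ≈ 12144.53

≈ 12,140 inhabitants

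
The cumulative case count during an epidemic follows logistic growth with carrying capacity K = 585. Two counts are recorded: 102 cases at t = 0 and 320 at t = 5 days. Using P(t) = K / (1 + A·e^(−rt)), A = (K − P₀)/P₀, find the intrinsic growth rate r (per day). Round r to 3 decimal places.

A = (585 − 102)/102 = 4.73529
320 = 585/(1 + 4.73529·e^(−r·5)) → e^(−5r) = (1.82812 − 1)/4.73529 = 0.174884
r = −ln(0.174884)/5 = 1.74364/5

r ≈ 0.349 per day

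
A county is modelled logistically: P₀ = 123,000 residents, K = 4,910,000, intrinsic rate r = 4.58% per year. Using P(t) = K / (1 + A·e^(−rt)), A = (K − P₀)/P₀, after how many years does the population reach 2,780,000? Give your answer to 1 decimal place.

t ≈ 85.8 years

A = (4910000 − 123000)/123000 = 38.9187
2780000 = 4910000/(1 + 38.9187·e^(−0.0458t)) → 1 + 38.9187·e^(−0.0458t) = 1.76619
e^(−0.0458t) = 0.019687 → t = ln(50.7953)/0.0458 = 3.9278/0.0458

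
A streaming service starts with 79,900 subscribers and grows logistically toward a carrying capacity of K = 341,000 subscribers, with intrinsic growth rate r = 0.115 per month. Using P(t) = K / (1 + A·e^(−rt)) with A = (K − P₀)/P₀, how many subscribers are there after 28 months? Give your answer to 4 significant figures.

≈ 301,600 subscribers

A = (341000 − 79900)/79900 = 3.26783
P(28) = 341000 / (1 + 3.26783·e^(−0.115·28)) = 341000 / (1 + 3.26783·0.039955)
= 341000 / 1.13057 ≈ 301618.69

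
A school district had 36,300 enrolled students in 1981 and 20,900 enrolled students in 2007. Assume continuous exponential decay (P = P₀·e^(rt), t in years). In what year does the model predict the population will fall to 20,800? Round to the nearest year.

year 2007

r = ln(20900/36300) / 26 = -0.55207/26 ≈ -0.021233 per year
t = ln(20800/36300) / r = -0.55686/-0.021233 ≈ 26.23 years after 1981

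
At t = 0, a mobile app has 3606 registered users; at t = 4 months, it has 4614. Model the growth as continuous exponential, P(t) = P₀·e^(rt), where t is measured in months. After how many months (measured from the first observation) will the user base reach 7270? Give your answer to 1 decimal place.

t ≈ 11.4 months

r = ln(4614/3606) / 4 ≈ 0.061624 per month
t = ln(7270/3606) / r = 0.70116 / 0.061624 ≈ 11.378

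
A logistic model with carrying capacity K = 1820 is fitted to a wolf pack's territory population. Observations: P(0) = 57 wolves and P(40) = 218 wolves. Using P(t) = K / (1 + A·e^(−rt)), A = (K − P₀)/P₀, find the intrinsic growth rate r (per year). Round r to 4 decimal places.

A = (1820 − 57)/57 = 30.92982
218 = 1820/(1 + 30.92982·e^(−r·40)) → e^(−40r) = (8.34862 − 1)/30.92982 = 0.23759
r = −ln(0.23759)/40 = 1.43721/40

r ≈ 0.0359 per year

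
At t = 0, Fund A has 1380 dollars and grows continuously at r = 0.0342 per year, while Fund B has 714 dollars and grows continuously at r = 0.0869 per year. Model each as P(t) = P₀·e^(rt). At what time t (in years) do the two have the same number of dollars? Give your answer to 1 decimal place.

t ≈ 12.5 years

1380·e^(0.0342t) = 714·e^(0.0869t)
1380/714 = e^((0.0869 − 0.0342)t) → ln(1.93277) = 0.0527·t
t = 0.65896 / 0.0527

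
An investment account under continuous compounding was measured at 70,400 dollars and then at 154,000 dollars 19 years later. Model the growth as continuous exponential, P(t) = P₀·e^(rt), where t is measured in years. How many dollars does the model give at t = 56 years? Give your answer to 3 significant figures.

≈ 707,000 dollars

r = ln(154000/70400) / 19 ≈ 0.041198 per year
P(56) = 70400 · e^(0.041198·56) = 70400 · 10.04505 ≈ 707171.65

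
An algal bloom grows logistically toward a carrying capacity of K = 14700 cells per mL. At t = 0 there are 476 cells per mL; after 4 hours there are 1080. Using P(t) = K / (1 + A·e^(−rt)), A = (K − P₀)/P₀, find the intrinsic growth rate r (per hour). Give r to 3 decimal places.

A = (14700 − 476)/476 = 29.88235
1080 = 14700/(1 + 29.88235·e^(−r·4)) → e^(−4r) = (13.61111 − 1)/29.88235 = 0.422025
r = −ln(0.422025)/4 = 0.86269/4

r ≈ 0.216 per hour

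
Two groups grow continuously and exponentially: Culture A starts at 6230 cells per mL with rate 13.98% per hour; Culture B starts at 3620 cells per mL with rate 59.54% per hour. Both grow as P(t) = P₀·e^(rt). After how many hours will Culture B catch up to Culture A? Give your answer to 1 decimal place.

t ≈ 1.2 hours

6230·e^(0.1398t) = 3620·e^(0.5954t)
6230/3620 = e^((0.5954 − 0.1398)t) → ln(1.72099) = 0.4556·t
t = 0.5429 / 0.4556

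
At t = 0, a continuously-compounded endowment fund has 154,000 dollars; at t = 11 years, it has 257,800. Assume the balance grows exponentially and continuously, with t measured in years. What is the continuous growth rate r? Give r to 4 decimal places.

r ≈ 0.0468 per year

257800 = 154000 · e^(r·11)
e^(11r) = 257800/154000 = 1.67403
r = ln(1.67403) / 11 = 0.51523 / 11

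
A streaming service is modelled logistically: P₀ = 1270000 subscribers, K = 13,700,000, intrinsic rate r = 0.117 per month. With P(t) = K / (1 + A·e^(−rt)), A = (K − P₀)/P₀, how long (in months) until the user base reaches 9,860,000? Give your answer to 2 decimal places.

t ≈ 27.56 months

A = (13700000 − 1270000)/1270000 = 9.7874
9860000 = 13700000/(1 + 9.7874·e^(−0.117t)) → 1 + 9.7874·e^(−0.117t) = 1.38945
e^(−0.117t) = 0.039791 → t = ln(25.13119)/0.117 = 3.22411/0.117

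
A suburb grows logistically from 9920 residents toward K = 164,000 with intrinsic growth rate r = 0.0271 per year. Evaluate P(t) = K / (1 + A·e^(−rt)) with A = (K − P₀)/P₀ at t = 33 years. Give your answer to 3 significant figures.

A = (164000 − 9920)/9920 = 15.53226
P(33) = 164000 / (1 + 15.53226·e^(−0.0271·33)) = 164000 / (1 + 15.53226·0.408894)
= 164000 / 7.35104 ≈ 22309.76

≈ 22,300 residents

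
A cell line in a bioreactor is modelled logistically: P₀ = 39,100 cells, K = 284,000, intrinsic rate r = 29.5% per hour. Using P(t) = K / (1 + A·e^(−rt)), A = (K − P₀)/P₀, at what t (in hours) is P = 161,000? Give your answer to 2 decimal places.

t ≈ 7.13 hours

A = (284000 − 39100)/39100 = 6.26343
161000 = 284000/(1 + 6.26343·e^(−0.295t)) → 1 + 6.26343·e^(−0.295t) = 1.76398
e^(−0.295t) = 0.121974 → t = ln(8.19847)/0.295 = 2.10395/0.295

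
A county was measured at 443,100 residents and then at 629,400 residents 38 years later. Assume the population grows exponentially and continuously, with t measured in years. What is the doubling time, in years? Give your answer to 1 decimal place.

doubling time ≈ 75.0 years

r = ln(629400/443100) / 38 = ln(1.42045) / 38 ≈ 0.009236 per year
doubling time = ln 2 / |r| = 0.69315 / 0.009236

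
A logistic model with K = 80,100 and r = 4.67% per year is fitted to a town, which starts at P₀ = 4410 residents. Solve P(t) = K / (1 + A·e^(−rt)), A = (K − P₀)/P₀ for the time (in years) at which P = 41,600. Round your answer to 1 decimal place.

A = (80100 − 4410)/4410 = 17.16327
41600 = 80100/(1 + 17.16327·e^(−0.0467t)) → 1 + 17.16327·e^(−0.0467t) = 1.92548
e^(−0.0467t) = 0.053922 → t = ln(18.54524)/0.0467 = 2.92021/0.0467

t ≈ 62.5 years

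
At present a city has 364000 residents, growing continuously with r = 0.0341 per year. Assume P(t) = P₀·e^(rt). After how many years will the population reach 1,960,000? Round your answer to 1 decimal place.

1960000 = 364000 · e^(0.0341·t)
t = ln(1960000/364000) / 0.0341 = ln(5.38462) / 0.0341 = 1.68355 / 0.0341

t ≈ 49.4 years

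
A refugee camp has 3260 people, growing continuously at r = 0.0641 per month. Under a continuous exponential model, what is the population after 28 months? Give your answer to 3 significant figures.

≈ 19,600 people

P(28) = 3260 · e^(0.0641·28) = 3260 · e^(1.7948)
= 3260 · 6.01827 ≈ 19619.56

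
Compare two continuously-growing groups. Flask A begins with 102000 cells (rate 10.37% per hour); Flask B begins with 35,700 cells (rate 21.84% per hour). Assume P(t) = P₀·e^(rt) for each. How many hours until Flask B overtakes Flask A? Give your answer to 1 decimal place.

t ≈ 9.2 hours

102000·e^(0.1037t) = 35700·e^(0.2184t)
102000/35700 = e^((0.2184 − 0.1037)t) → ln(2.85714) = 0.1147·t
t = 1.04982 / 0.1147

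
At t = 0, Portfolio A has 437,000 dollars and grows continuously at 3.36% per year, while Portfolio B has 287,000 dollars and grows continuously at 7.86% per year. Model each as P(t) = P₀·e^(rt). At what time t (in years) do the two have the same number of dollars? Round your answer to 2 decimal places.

437000·e^(0.0336t) = 287000·e^(0.0786t)
437000/287000 = e^((0.0786 − 0.0336)t) → ln(1.52265) = 0.045·t
t = 0.42045 / 0.045

t ≈ 9.34 years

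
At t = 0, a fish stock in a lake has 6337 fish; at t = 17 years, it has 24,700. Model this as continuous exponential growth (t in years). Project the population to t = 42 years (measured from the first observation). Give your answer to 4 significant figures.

r = ln(24700/6337) / 17 ≈ 0.080023 per year
P(42) = 6337 · e^(0.080023·42) = 6337 · 28.8175 ≈ 182616.48

≈ 182,600 fish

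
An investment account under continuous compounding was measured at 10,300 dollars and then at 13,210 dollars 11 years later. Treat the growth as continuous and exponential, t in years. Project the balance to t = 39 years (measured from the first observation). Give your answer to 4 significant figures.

≈ 24,890 dollars

r = ln(13210/10300) / 11 ≈ 0.022621 per year
P(39) = 10300 · e^(0.022621·39) = 10300 · 2.41625 ≈ 24887.36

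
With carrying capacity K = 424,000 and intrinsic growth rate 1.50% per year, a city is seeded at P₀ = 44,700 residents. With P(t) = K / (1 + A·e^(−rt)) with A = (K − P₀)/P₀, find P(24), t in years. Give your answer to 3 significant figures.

≈ 61,300 residents

A = (424000 − 44700)/44700 = 8.48546
P(24) = 424000 / (1 + 8.48546·e^(−0.015·24)) = 424000 / (1 + 8.48546·0.697676)
= 424000 / 6.9201 ≈ 61270.76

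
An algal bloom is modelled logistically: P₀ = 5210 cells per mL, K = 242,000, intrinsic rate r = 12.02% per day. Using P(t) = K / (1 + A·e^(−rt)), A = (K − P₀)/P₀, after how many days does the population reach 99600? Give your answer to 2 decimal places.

t ≈ 28.78 days

A = (242000 − 5210)/5210 = 45.44914
99600 = 242000/(1 + 45.44914·e^(−0.1202t)) → 1 + 45.44914·e^(−0.1202t) = 2.42972
e^(−0.1202t) = 0.031458 → t = ln(31.78886)/0.1202 = 3.45912/0.1202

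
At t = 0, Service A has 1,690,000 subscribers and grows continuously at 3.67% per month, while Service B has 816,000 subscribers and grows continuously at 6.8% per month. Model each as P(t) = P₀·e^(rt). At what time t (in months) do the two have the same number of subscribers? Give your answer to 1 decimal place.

1690000·e^(0.0367t) = 816000·e^(0.068t)
1690000/816000 = e^((0.068 − 0.0367)t) → ln(2.07108) = 0.0313·t
t = 0.72807 / 0.0313

t ≈ 23.3 months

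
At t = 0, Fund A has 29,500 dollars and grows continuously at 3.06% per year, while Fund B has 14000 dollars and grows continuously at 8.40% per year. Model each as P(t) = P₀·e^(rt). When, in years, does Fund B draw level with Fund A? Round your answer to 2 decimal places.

29500·e^(0.0306t) = 14000·e^(0.084t)
29500/14000 = e^((0.084 − 0.0306)t) → ln(2.10714) = 0.0534·t
t = 0.74533 / 0.0534

t ≈ 13.96 years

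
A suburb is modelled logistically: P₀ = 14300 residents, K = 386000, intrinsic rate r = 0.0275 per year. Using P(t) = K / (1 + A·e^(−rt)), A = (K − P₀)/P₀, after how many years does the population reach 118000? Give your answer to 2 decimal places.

t ≈ 88.64 years

A = (386000 − 14300)/14300 = 25.99301
118000 = 386000/(1 + 25.99301·e^(−0.0275t)) → 1 + 25.99301·e^(−0.0275t) = 3.27119
e^(−0.0275t) = 0.087377 → t = ln(11.44468)/0.0275 = 2.43753/0.0275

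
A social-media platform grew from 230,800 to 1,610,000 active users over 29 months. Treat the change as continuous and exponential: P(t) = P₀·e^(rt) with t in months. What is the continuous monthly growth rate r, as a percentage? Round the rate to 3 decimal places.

1610000 = 230800 · e^(r·29)
e^(29r) = 1610000/230800 = 6.97574
r = ln(6.97574) / 29 = 1.94244 / 29

r ≈ 6.698% per month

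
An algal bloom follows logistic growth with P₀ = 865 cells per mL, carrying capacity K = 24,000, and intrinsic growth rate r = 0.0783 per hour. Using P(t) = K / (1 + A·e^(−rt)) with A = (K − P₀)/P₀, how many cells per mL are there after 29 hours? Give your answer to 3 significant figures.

A = (24000 − 865)/865 = 26.74566
P(29) = 24000 / (1 + 26.74566·e^(−0.0783·29)) = 24000 / (1 + 26.74566·0.10324)
= 24000 / 3.76122 ≈ 6380.91

≈ 6,380 cells per mL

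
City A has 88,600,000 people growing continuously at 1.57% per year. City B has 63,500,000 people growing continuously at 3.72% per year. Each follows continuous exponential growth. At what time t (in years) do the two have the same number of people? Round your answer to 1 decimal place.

t ≈ 15.5 years

88600000·e^(0.0157t) = 63500000·e^(0.0372t)
88600000/63500000 = e^((0.0372 − 0.0157)t) → ln(1.39528) = 0.0215·t
t = 0.33309 / 0.0215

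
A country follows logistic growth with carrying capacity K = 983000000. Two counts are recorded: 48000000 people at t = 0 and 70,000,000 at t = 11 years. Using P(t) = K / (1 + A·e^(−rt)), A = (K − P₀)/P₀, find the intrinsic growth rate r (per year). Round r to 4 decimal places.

A = (983000000 − 48000000)/48000000 = 19.47917
70000000 = 983000000/(1 + 19.47917·e^(−r·11)) → e^(−11r) = (14.04286 − 1)/19.47917 = 0.66958
r = −ln(0.66958)/11 = 0.4011/11

r ≈ 0.0365 per year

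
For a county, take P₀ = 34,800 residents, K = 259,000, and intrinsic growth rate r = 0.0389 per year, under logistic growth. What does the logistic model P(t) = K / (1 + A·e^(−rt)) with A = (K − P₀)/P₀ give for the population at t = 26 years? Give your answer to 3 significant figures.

A = (259000 − 34800)/34800 = 6.44253
P(26) = 259000 / (1 + 6.44253·e^(−0.0389·26)) = 259000 / (1 + 6.44253·0.363709)
= 259000 / 3.34321 ≈ 77470.49

≈ 77,500 residents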